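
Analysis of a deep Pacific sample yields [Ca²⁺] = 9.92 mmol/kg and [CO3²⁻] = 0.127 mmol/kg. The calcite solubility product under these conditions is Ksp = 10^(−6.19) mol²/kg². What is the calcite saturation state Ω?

Ksp = 10^(−6.19) = 6.457×10^-7
Ω = [Ca²⁺][CO3²⁻]/Ksp = (9.92×10^-3)(0.127×10^-3) / 6.457×10^-7 = 1.95

Ω = 1.95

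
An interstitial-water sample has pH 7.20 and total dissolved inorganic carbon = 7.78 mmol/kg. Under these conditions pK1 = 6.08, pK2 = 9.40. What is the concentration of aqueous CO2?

α₀ = 1 / (1 + K1/[H⁺] + K1K2/[H⁺]²) = 1 / (1 + 10^+1.12 + 10^-1.08)
   = 1 / (1 + 13.183 + 0.083176) = 1/14.266 = 0.07010
[CO2*] = α₀ × DIC = 0.07010 × 7.78 = 0.545 mmol/kg

[CO2*] = 0.545 mmol/kg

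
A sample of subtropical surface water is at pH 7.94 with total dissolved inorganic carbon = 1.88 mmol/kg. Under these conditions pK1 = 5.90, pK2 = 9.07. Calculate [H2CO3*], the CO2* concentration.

α₀ = 1 / (1 + K1/[H⁺] + K1K2/[H⁺]²) = 1 / (1 + 10^+2.04 + 10^+0.91)
   = 1 / (1 + 109.65 + 8.1283) = 1/118.78 = 0.008419
[CO2*] = α₀ × DIC = 0.008419 × 1.88 = 0.0158 mmol/kg = 15.8 μmol/kg

[CO2*] = 15.8 μmol/kg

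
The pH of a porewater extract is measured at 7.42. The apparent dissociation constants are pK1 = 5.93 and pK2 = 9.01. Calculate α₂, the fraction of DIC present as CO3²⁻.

α₂ = 1 / (1 + [H⁺]/K2 + [H⁺]²/(K1K2)) = 1 / (1 + 10^+1.59 + 10^+0.10)
   = 1 / (1 + 38.905 + 1.2589) = 1/41.163 = 0.02429

α₂ = 0.0243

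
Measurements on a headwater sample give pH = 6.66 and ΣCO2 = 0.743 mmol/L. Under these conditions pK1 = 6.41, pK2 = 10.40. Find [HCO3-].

α₁ = 1 / (1 + [H⁺]/K1 + K2/[H⁺]) = 1 / (1 + 10^-0.25 + 10^-3.74)
   = 1 / (1 + 0.56234 + 0.00018197) = 1/1.5625 = 0.6400
[HCO3⁻] = α₁ × DIC = 0.6400 × 0.743 = 0.476 mmol/L

[HCO3⁻] = 0.476 mmol/L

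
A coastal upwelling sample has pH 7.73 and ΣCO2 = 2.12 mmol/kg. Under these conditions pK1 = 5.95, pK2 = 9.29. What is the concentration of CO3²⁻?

[CO3²⁻] = 0.0559 mmol/kg

α₂ = 1 / (1 + [H⁺]/K2 + [H⁺]²/(K1K2)) = 1 / (1 + 10^+1.56 + 10^-0.22)
   = 1 / (1 + 36.308 + 0.60256) = 1/37.910 = 0.02638
[CO3²⁻] = α₂ × DIC = 0.02638 × 2.12 = 0.0559 mmol/kg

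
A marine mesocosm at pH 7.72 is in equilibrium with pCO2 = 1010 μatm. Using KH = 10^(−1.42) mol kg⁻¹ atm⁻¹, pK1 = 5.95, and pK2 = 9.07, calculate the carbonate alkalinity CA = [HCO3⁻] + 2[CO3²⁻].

CA = 2.46 mmol/kg

[CO2*] = KH · pCO2 = 10^(−1.42) × 1010×10^-6 = 3.840×10^-5 mol/kg
α₀ = 1/(1 + K1/[H⁺] + K1K2/[H⁺]²) = 1/(1 + 10^+1.77 + 10^+0.42) = 0.01600
DIC = [CO2*]/α₀ = 3.840×10^-5 / 0.01600 = 2.401 mmol/kg
CA = (α₁ + 2α₂)·DIC = (0.9419 + 2×0.04207) × 2.401 = 2.46 mmol/kg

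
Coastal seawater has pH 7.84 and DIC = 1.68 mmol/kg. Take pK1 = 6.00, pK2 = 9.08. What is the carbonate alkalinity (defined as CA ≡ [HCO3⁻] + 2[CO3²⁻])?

CA = [HCO3⁻] + 2[CO3²⁻] = (α₁ + 2α₂)·DIC
At pH 7.84: [H⁺]/K1 = 10^-1.84 = 0.014454, K2/[H⁺] = 10^-1.24 = 0.057544
α₁ = 1/(1 + 0.014454 + 0.057544) = 1/1.0720 = 0.9328; α₂ = α₁·K2/[H⁺] = 0.05368
α₁ + 2α₂ = 1.0402
CA = 1.0402 × 1.68 = 1.75 mmol/kg

CA = 1.75 mmol/kg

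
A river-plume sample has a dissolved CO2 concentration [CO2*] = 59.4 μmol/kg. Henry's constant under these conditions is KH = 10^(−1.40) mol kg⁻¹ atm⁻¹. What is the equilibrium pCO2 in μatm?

KH = 10^(−1.40) = 3.981×10^-2 mol kg⁻¹ atm⁻¹
pCO2 = [CO2*]/KH = 59.4×10^-6 / 3.981×10^-2 = 1.49×10^-3 atm = 1490 μatm

pCO2 = 1490 μatm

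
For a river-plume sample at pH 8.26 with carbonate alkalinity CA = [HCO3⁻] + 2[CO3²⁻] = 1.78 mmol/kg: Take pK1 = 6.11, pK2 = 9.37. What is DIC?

DIC = 1.67 mmol/kg

CA = [HCO3⁻] + 2[CO3²⁻] = (α₁ + 2α₂)·DIC
At pH 8.26: [H⁺]/K1 = 10^-2.15 = 0.0070795, K2/[H⁺] = 10^-1.11 = 0.077625
α₁ = 1/(1 + 0.0070795 + 0.077625) = 1/1.0847 = 0.9219; α₂ = α₁·K2/[H⁺] = 0.07156
α₁ + 2α₂ = 1.0650
DIC = CA / (α₁ + 2α₂) = 1.78 / 1.0650 = 1.67 mmol/kg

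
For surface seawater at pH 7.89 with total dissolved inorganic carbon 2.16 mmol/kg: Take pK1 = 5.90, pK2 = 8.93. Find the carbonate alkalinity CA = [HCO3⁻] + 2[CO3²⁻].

CA = [HCO3⁻] + 2[CO3²⁻] = (α₁ + 2α₂)·DIC
At pH 7.89: [H⁺]/K1 = 10^-1.99 = 0.010233, K2/[H⁺] = 10^-1.04 = 0.091201
α₁ = 1/(1 + 0.010233 + 0.091201) = 1/1.1014 = 0.9079; α₂ = α₁·K2/[H⁺] = 0.08280
α₁ + 2α₂ = 1.0735
CA = 1.0735 × 2.16 = 2.32 mmol/kg

CA = 2.32 mmol/kg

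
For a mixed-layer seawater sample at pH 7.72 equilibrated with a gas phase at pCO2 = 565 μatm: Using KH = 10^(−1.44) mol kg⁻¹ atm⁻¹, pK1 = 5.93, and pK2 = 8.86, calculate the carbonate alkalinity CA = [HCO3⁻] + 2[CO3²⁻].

[CO2*] = KH · pCO2 = 10^(−1.44) × 565×10^-6 = 2.051×10^-5 mol/kg
α₀ = 1/(1 + K1/[H⁺] + K1K2/[H⁺]²) = 1/(1 + 10^+1.79 + 10^+0.65) = 0.01490
DIC = [CO2*]/α₀ = 2.051×10^-5 / 0.01490 = 1.377 mmol/kg
CA = (α₁ + 2α₂)·DIC = (0.9186 + 2×0.06654) × 1.377 = 1.45 mmol/kg

CA = 1.45 mmol/kg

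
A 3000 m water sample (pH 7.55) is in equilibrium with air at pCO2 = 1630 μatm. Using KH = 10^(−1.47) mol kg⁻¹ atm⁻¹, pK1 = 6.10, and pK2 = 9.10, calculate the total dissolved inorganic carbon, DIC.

DIC = 1.66 mmol/kg

[CO2*] = KH · pCO2 = 10^(−1.47) × 1630×10^-6 = 5.523×10^-5 mol/kg
α₀ = 1/(1 + K1/[H⁺] + K1K2/[H⁺]²) = 1/(1 + 10^+1.45 + 10^-0.10) = 0.03336
DIC = [CO2*]/α₀ = 5.523×10^-5 / 0.03336 = 1.66 mmol/kg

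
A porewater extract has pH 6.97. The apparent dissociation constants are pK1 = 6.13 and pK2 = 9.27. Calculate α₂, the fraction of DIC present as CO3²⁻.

α₂ = 0.00436

α₂ = 1 / (1 + [H⁺]/K2 + [H⁺]²/(K1K2)) = 1 / (1 + 10^+2.30 + 10^+1.46)
   = 1 / (1 + 199.53 + 28.840) = 1/229.37 = 0.004360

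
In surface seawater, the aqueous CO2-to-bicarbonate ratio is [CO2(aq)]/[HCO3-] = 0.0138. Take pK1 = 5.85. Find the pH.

pH = 7.71

From K1 = [H⁺][HCO3-]/[CO2(aq)]:  pH = pK1 − log₁₀([CO2(aq)]/[HCO3-])
log₁₀(0.0138) = -1.860
pH = 5.85 − (-1.860) = 7.71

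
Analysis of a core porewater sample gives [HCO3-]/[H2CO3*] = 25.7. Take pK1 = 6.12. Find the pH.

From K1 = [H⁺][HCO3-]/[H2CO3*]:  pH = pK1 + log₁₀([HCO3-]/[H2CO3*])
log₁₀(25.7) = +1.410
pH = 6.12 + (+1.410) = 7.53

pH = 7.53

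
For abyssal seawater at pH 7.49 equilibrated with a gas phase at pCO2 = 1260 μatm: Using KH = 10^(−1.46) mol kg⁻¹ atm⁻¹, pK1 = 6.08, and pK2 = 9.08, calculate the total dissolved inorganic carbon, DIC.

DIC = 1.20 mmol/kg

[CO2*] = KH · pCO2 = 10^(−1.46) × 1260×10^-6 = 4.369×10^-5 mol/kg
α₀ = 1/(1 + K1/[H⁺] + K1K2/[H⁺]²) = 1/(1 + 10^+1.41 + 10^-0.18) = 0.03654
DIC = [CO2*]/α₀ = 4.369×10^-5 / 0.03654 = 1.20 mmol/kg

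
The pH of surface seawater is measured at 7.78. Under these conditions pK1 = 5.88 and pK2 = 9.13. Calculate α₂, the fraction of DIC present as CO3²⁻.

α₂ = 1 / (1 + [H⁺]/K2 + [H⁺]²/(K1K2)) = 1 / (1 + 10^+1.35 + 10^-0.55)
   = 1 / (1 + 22.387 + 0.28184) = 1/23.669 = 0.04225

α₂ = 0.0422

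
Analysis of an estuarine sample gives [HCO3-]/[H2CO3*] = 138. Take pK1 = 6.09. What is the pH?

From K1 = [H⁺][HCO3-]/[H2CO3*]:  pH = pK1 + log₁₀([HCO3-]/[H2CO3*])
log₁₀(138) = +2.140
pH = 6.09 + (+2.140) = 8.23

pH = 8.23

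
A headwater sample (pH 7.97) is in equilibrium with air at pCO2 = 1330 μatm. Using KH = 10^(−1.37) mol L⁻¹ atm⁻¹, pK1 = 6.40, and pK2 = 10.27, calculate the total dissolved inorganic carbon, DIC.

[CO2*] = KH · pCO2 = 10^(−1.37) × 1330×10^-6 = 5.674×10^-5 mol/L
α₀ = 1/(1 + K1/[H⁺] + K1K2/[H⁺]²) = 1/(1 + 10^+1.57 + 10^-0.73) = 0.02608
DIC = [CO2*]/α₀ = 5.674×10^-5 / 0.02608 = 2.18 mmol/L

DIC = 2.18 mmol/L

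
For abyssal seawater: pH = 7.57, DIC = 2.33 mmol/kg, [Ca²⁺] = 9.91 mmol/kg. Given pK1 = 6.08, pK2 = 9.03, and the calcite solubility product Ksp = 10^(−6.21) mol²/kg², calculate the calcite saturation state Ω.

α₂ = 1 / (1 + [H⁺]/K2 + [H⁺]²/(K1K2)) = 1 / (1 + 10^+1.46 + 10^-0.03)
   = 1 / (1 + 28.840 + 0.93325) = 1/30.774 = 0.03250
[CO3²⁻] = α₂ × DIC = 0.03250 × 2.33 = 0.07571 mmol/kg
Ksp = 10^(−6.21) = 6.166×10^-7
Ω = [Ca²⁺][CO3²⁻]/Ksp = (9.91×10^-3)(7.571×10^-5) / 6.166×10^-7 = 1.22

Ω = 1.22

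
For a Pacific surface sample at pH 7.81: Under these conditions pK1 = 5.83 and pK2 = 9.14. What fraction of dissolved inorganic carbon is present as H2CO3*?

α₀ = 1 / (1 + K1/[H⁺] + K1K2/[H⁺]²) = 1 / (1 + 10^+1.98 + 10^+0.65)
   = 1 / (1 + 95.499 + 4.4668) = 1/100.97 = 0.009904

α₀ = 0.00990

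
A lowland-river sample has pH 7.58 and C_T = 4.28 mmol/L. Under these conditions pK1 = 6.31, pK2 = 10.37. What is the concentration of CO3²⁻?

α₂ = 1 / (1 + [H⁺]/K2 + [H⁺]²/(K1K2)) = 1 / (1 + 10^+2.79 + 10^+1.52)
   = 1 / (1 + 616.60 + 33.113) = 1/650.71 = 0.001537
[CO3²⁻] = α₂ × DIC = 0.001537 × 4.28 = 0.00658 mmol/L = 6.58 μmol/L

[CO3²⁻] = 6.58 μmol/L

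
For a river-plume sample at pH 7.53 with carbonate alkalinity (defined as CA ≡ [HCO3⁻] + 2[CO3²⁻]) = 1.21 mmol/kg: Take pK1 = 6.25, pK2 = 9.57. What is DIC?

CA = [HCO3⁻] + 2[CO3²⁻] = (α₁ + 2α₂)·DIC
At pH 7.53: [H⁺]/K1 = 10^-1.28 = 0.052481, K2/[H⁺] = 10^-2.04 = 0.0091201
α₁ = 1/(1 + 0.052481 + 0.0091201) = 1/1.0616 = 0.9420; α₂ = α₁·K2/[H⁺] = 0.008591
α₁ + 2α₂ = 0.9592
DIC = CA / (α₁ + 2α₂) = 1.21 / 0.9592 = 1.26 mmol/kg

DIC = 1.26 mmol/kg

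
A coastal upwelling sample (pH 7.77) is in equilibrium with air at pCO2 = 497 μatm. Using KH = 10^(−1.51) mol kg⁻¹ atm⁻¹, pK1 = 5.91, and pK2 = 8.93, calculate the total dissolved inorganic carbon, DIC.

[CO2*] = KH · pCO2 = 10^(−1.51) × 497×10^-6 = 1.536×10^-5 mol/kg
α₀ = 1/(1 + K1/[H⁺] + K1K2/[H⁺]²) = 1/(1 + 10^+1.86 + 10^+0.70) = 0.01275
DIC = [CO2*]/α₀ = 1.536×10^-5 / 0.01275 = 1.20 mmol/kg

DIC = 1.20 mmol/kg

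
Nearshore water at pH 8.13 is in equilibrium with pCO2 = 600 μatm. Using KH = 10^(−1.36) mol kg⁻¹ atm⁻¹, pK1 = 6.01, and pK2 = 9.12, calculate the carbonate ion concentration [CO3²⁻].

[CO2*] = KH · pCO2 = 10^(−1.36) × 600×10^-6 = 2.619×10^-5 mol/kg
α₀ = 1/(1 + K1/[H⁺] + K1K2/[H⁺]²) = 1/(1 + 10^+2.12 + 10^+1.13) = 0.006835
DIC = [CO2*]/α₀ = 2.619×10^-5 / 0.006835 = 3.832 mmol/kg
[CO3²⁻] = α₂·DIC; α₂ = 0.09220, so [CO3²⁻] = 0.09220 × 3.832 = 0.353 mmol/kg

[CO3²⁻] = 0.353 mmol/kg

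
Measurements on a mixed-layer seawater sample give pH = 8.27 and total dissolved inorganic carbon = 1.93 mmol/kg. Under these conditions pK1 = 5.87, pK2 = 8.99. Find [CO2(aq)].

[CO2*] = 6.43 μmol/kg

α₀ = 1 / (1 + K1/[H⁺] + K1K2/[H⁺]²) = 1 / (1 + 10^+2.40 + 10^+1.68)
   = 1 / (1 + 251.19 + 47.863) = 1/300.05 = 0.003333
[CO2*] = α₀ × DIC = 0.003333 × 1.93 = 0.00643 mmol/kg = 6.43 μmol/kg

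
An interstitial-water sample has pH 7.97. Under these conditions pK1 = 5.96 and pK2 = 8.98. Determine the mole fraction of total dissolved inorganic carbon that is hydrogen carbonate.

α₁ = 0.903

α₁ = 1 / (1 + [H⁺]/K1 + K2/[H⁺]) = 1 / (1 + 10^-2.01 + 10^-1.01)
   = 1 / (1 + 0.0097724 + 0.097724) = 1/1.1075 = 0.9029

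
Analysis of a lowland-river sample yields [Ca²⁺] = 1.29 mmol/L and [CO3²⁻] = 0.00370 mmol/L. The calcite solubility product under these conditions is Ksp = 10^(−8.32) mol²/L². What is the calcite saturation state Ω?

Ksp = 10^(−8.32) = 4.786×10^-9
Ω = [Ca²⁺][CO3²⁻]/Ksp = (1.29×10^-3)(0.00370×10^-3) / 4.786×10^-9 = 0.997

Ω = 0.997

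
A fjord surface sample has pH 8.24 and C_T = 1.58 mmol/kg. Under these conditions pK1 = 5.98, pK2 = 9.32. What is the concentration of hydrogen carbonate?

[HCO3⁻] = 1.45 mmol/kg

α₁ = 1 / (1 + [H⁺]/K1 + K2/[H⁺]) = 1 / (1 + 10^-2.26 + 10^-1.08)
   = 1 / (1 + 0.0054954 + 0.083176) = 1/1.0887 = 0.9186
[HCO3⁻] = α₁ × DIC = 0.9186 × 1.58 = 1.45 mmol/kg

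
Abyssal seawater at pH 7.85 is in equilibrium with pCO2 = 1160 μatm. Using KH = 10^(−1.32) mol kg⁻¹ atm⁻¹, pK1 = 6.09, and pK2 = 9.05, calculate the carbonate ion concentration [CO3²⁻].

[CO3²⁻] = 0.202 mmol/kg

[CO2*] = KH · pCO2 = 10^(−1.32) × 1160×10^-6 = 5.552×10^-5 mol/kg
α₀ = 1/(1 + K1/[H⁺] + K1K2/[H⁺]²) = 1/(1 + 10^+1.76 + 10^+0.56) = 0.01608
DIC = [CO2*]/α₀ = 5.552×10^-5 / 0.01608 = 3.452 mmol/kg
[CO3²⁻] = α₂·DIC; α₂ = 0.05840, so [CO3²⁻] = 0.05840 × 3.452 = 0.202 mmol/kg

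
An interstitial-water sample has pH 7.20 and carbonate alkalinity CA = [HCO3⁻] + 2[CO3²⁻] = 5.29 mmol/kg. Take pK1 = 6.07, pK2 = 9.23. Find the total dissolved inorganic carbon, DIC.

DIC = 5.63 mmol/kg

CA = [HCO3⁻] + 2[CO3²⁻] = (α₁ + 2α₂)·DIC
At pH 7.20: [H⁺]/K1 = 10^-1.13 = 0.074131, K2/[H⁺] = 10^-2.03 = 0.0093325
α₁ = 1/(1 + 0.074131 + 0.0093325) = 1/1.0835 = 0.9230; α₂ = α₁·K2/[H⁺] = 0.008614
α₁ + 2α₂ = 0.9402
DIC = CA / (α₁ + 2α₂) = 5.29 / 0.9402 = 5.63 mmol/kg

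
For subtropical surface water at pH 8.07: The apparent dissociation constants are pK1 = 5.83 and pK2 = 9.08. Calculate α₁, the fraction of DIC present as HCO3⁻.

α₁ = 1 / (1 + [H⁺]/K1 + K2/[H⁺]) = 1 / (1 + 10^-2.24 + 10^-1.01)
   = 1 / (1 + 0.0057544 + 0.097724) = 1/1.1035 = 0.9062

α₁ = 0.906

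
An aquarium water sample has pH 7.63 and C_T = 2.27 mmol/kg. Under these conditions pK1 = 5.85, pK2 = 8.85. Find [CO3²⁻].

α₂ = 1 / (1 + [H⁺]/K2 + [H⁺]²/(K1K2)) = 1 / (1 + 10^+1.22 + 10^-0.56)
   = 1 / (1 + 16.596 + 0.27542) = 1/17.871 = 0.05596
[CO3²⁻] = α₂ × DIC = 0.05596 × 2.27 = 0.127 mmol/kg

[CO3²⁻] = 0.127 mmol/kg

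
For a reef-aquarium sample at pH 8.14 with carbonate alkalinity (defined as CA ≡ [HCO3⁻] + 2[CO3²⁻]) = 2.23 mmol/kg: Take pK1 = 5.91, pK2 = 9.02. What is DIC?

DIC = 2.01 mmol/kg

CA = [HCO3⁻] + 2[CO3²⁻] = (α₁ + 2α₂)·DIC
At pH 8.14: [H⁺]/K1 = 10^-2.23 = 0.0058884, K2/[H⁺] = 10^-0.88 = 0.13183
α₁ = 1/(1 + 0.0058884 + 0.13183) = 1/1.1377 = 0.8790; α₂ = α₁·K2/[H⁺] = 0.1159
α₁ + 2α₂ = 1.1107
DIC = CA / (α₁ + 2α₂) = 2.23 / 1.1107 = 2.01 mmol/kg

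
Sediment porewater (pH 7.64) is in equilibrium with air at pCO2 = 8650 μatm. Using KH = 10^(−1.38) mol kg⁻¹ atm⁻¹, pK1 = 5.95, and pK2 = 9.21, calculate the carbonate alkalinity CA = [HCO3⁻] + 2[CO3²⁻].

CA = 18.6 mmol/kg

[CO2*] = KH · pCO2 = 10^(−1.38) × 8650×10^-6 = 3.606×10^-4 mol/kg
α₀ = 1/(1 + K1/[H⁺] + K1K2/[H⁺]²) = 1/(1 + 10^+1.69 + 10^+0.12) = 0.01949
DIC = [CO2*]/α₀ = 3.606×10^-4 / 0.01949 = 18.50 mmol/kg
CA = (α₁ + 2α₂)·DIC = (0.9548 + 2×0.02570) × 18.50 = 18.6 mmol/kg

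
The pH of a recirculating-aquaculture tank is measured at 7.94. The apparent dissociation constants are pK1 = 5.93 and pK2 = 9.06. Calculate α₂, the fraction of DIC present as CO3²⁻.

α₂ = 0.0699

α₂ = 1 / (1 + [H⁺]/K2 + [H⁺]²/(K1K2)) = 1 / (1 + 10^+1.12 + 10^-0.89)
   = 1 / (1 + 13.183 + 0.12882) = 1/14.311 = 0.06987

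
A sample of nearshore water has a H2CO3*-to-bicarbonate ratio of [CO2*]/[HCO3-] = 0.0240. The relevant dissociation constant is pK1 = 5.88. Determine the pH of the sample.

From K1 = [H⁺][HCO3-]/[CO2*]:  pH = pK1 − log₁₀([CO2*]/[HCO3-])
log₁₀(0.0240) = -1.620
pH = 5.88 − (-1.620) = 7.50

pH = 7.50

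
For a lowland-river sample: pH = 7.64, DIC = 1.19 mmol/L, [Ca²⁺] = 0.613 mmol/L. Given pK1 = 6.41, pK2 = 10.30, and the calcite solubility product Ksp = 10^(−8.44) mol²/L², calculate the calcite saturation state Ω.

α₂ = 1 / (1 + [H⁺]/K2 + [H⁺]²/(K1K2)) = 1 / (1 + 10^+2.66 + 10^+1.43)
   = 1 / (1 + 457.09 + 26.915) = 1/485.00 = 0.002062
[CO3²⁻] = α₂ × DIC = 0.002062 × 1.19 = 0.002454 mmol/L = 2.454 μmol/L
Ksp = 10^(−8.44) = 3.631×10^-9
Ω = [Ca²⁺][CO3²⁻]/Ksp = (0.613×10^-3)(2.454×10^-6) / 3.631×10^-9 = 0.414

Ω = 0.414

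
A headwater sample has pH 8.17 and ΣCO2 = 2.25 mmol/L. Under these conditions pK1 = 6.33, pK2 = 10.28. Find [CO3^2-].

α₂ = 1 / (1 + [H⁺]/K2 + [H⁺]²/(K1K2)) = 1 / (1 + 10^+2.11 + 10^+0.27)
   = 1 / (1 + 128.82 + 1.8621) = 1/131.69 = 0.007594
[CO3²⁻] = α₂ × DIC = 0.007594 × 2.25 = 0.0171 mmol/L = 17.1 μmol/L

[CO3²⁻] = 17.1 μmol/L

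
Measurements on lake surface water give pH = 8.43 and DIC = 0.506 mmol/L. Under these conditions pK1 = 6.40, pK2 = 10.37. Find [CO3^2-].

α₂ = 1 / (1 + [H⁺]/K2 + [H⁺]²/(K1K2)) = 1 / (1 + 10^+1.94 + 10^-0.09)
   = 1 / (1 + 87.096 + 0.81283) = 1/88.909 = 0.01125
[CO3²⁻] = α₂ × DIC = 0.01125 × 0.506 = 0.00569 mmol/L = 5.69 μmol/L

[CO3²⁻] = 5.69 μmol/L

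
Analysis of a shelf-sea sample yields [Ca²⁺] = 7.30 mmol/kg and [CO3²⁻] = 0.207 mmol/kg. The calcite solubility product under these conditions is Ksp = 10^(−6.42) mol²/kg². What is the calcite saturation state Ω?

Ksp = 10^(−6.42) = 3.802×10^-7
Ω = [Ca²⁺][CO3²⁻]/Ksp = (7.30×10^-3)(0.207×10^-3) / 3.802×10^-7 = 3.97

Ω = 3.97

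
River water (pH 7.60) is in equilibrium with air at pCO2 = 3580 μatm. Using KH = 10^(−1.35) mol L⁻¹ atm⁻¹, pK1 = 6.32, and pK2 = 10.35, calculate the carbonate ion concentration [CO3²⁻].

[CO3²⁻] = 5.42 μmol/L

[CO2*] = KH · pCO2 = 10^(−1.35) × 3580×10^-6 = 1.599×10^-4 mol/L
α₀ = 1/(1 + K1/[H⁺] + K1K2/[H⁺]²) = 1/(1 + 10^+1.28 + 10^-1.47) = 0.04978
DIC = [CO2*]/α₀ = 1.599×10^-4 / 0.04978 = 3.212 mmol/L
[CO3²⁻] = α₂·DIC; α₂ = 0.001687, so [CO3²⁻] = 0.001687 × 3.212 = 0.00542 mmol/L = 5.42 μmol/L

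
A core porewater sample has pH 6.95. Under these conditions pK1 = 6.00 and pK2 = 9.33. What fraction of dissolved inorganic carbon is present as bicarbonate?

α₁ = 1 / (1 + [H⁺]/K1 + K2/[H⁺]) = 1 / (1 + 10^-0.95 + 10^-2.38)
   = 1 / (1 + 0.11220 + 0.0041687) = 1/1.1164 = 0.8958

α₁ = 0.896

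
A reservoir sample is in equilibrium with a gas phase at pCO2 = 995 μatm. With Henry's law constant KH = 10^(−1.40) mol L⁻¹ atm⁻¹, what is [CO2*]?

[CO2*] = 39.6 μmol/L

KH = 10^(−1.40) = 3.981×10^-2 mol L⁻¹ atm⁻¹
[CO2*] = KH · pCO2 = 3.981×10^-2 × 995×10^-6 atm = 3.96×10^-5 mol/L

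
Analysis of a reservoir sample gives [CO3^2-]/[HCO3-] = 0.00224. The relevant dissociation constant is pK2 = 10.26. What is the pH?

From K2 = [H⁺][CO3^2-]/[HCO3-]:  pH = pK2 + log₁₀([CO3^2-]/[HCO3-])
log₁₀(0.00224) = -2.650
pH = 10.26 + (-2.650) = 7.61

pH = 7.61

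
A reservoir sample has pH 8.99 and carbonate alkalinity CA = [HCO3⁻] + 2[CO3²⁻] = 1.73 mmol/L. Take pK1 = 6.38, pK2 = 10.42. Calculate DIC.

CA = [HCO3⁻] + 2[CO3²⁻] = (α₁ + 2α₂)·DIC
At pH 8.99: [H⁺]/K1 = 10^-2.61 = 0.0024547, K2/[H⁺] = 10^-1.43 = 0.037154
α₁ = 1/(1 + 0.0024547 + 0.037154) = 1/1.0396 = 0.9619; α₂ = α₁·K2/[H⁺] = 0.03574
α₁ + 2α₂ = 1.0334
DIC = CA / (α₁ + 2α₂) = 1.73 / 1.0334 = 1.67 mmol/L

DIC = 1.67 mmol/L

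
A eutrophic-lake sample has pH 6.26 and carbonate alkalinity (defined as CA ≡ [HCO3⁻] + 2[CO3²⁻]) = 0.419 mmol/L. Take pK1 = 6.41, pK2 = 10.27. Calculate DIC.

CA = [HCO3⁻] + 2[CO3²⁻] = (α₁ + 2α₂)·DIC
At pH 6.26: [H⁺]/K1 = 10^0.15 = 1.4125, K2/[H⁺] = 10^-4.01 = 9.7724×10^-5
α₁ = 1/(1 + 1.4125 + 9.7724×10^-5) = 1/2.4126 = 0.4145; α₂ = α₁·K2/[H⁺] = 4.050×10^-5
α₁ + 2α₂ = 0.4146
DIC = CA / (α₁ + 2α₂) = 0.419 / 0.4146 = 1.01 mmol/L

DIC = 1.01 mmol/L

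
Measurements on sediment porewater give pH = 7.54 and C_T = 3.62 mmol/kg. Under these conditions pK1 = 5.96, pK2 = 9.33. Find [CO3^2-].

[CO3²⁻] = 0.0563 mmol/kg

α₂ = 1 / (1 + [H⁺]/K2 + [H⁺]²/(K1K2)) = 1 / (1 + 10^+1.79 + 10^+0.21)
   = 1 / (1 + 61.660 + 1.6218) = 1/64.281 = 0.01556
[CO3²⁻] = α₂ × DIC = 0.01556 × 3.62 = 0.0563 mmol/kg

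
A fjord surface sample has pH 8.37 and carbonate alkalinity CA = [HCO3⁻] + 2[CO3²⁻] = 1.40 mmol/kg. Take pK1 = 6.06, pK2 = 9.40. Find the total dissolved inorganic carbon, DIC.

DIC = 1.30 mmol/kg

CA = [HCO3⁻] + 2[CO3²⁻] = (α₁ + 2α₂)·DIC
At pH 8.37: [H⁺]/K1 = 10^-2.31 = 0.0048978, K2/[H⁺] = 10^-1.03 = 0.093325
α₁ = 1/(1 + 0.0048978 + 0.093325) = 1/1.0982 = 0.9106; α₂ = α₁·K2/[H⁺] = 0.08498
α₁ + 2α₂ = 1.0805
DIC = CA / (α₁ + 2α₂) = 1.40 / 1.0805 = 1.30 mmol/kg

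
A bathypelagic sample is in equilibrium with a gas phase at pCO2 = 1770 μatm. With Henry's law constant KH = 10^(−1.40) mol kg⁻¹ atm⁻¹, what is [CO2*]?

[CO2*] = 70.5 μmol/kg

KH = 10^(−1.40) = 3.981×10^-2 mol kg⁻¹ atm⁻¹
[CO2*] = KH · pCO2 = 3.981×10^-2 × 1770×10^-6 atm = 7.05×10^-5 mol/kg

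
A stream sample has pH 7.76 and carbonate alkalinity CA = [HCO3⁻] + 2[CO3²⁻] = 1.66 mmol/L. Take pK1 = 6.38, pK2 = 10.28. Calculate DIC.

CA = [HCO3⁻] + 2[CO3²⁻] = (α₁ + 2α₂)·DIC
At pH 7.76: [H⁺]/K1 = 10^-1.38 = 0.041687, K2/[H⁺] = 10^-2.52 = 0.0030200
α₁ = 1/(1 + 0.041687 + 0.0030200) = 1/1.0447 = 0.9572; α₂ = α₁·K2/[H⁺] = 0.002891
α₁ + 2α₂ = 0.9630
DIC = CA / (α₁ + 2α₂) = 1.66 / 0.9630 = 1.72 mmol/L

DIC = 1.72 mmol/L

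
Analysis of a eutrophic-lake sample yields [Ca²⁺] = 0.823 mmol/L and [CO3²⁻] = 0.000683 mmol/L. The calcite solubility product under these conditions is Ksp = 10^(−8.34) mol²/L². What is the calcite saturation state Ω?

Ksp = 10^(−8.34) = 4.571×10^-9
Ω = [Ca²⁺][CO3²⁻]/Ksp = (0.823×10^-3)(0.000683×10^-3) / 4.571×10^-9 = 0.123

Ω = 0.123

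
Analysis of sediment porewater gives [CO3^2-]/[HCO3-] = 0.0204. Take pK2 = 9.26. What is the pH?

From K2 = [H⁺][CO3^2-]/[HCO3-]:  pH = pK2 + log₁₀([CO3^2-]/[HCO3-])
log₁₀(0.0204) = -1.690
pH = 9.26 + (-1.690) = 7.57

pH = 7.57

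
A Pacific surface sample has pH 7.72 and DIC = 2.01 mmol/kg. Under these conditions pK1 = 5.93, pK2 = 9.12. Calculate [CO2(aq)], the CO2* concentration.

[CO2*] = 0.0309 mmol/kg

α₀ = 1 / (1 + K1/[H⁺] + K1K2/[H⁺]²) = 1 / (1 + 10^+1.79 + 10^+0.39)
   = 1 / (1 + 61.660 + 2.4547) = 1/65.114 = 0.01536
[CO2*] = α₀ × DIC = 0.01536 × 2.01 = 0.0309 mmol/kg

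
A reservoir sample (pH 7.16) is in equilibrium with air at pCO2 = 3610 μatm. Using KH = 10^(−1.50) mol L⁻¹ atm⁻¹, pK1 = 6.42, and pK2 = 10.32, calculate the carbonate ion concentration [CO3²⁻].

[CO2*] = KH · pCO2 = 10^(−1.50) × 3610×10^-6 = 1.142×10^-4 mol/L
α₀ = 1/(1 + K1/[H⁺] + K1K2/[H⁺]²) = 1/(1 + 10^+0.74 + 10^-2.42) = 0.1539
DIC = [CO2*]/α₀ = 1.142×10^-4 / 0.1539 = 0.7419 mmol/L
[CO3²⁻] = α₂·DIC; α₂ = 0.0005850, so [CO3²⁻] = 0.0005850 × 0.7419 = 0.000434 mmol/L = 0.434 μmol/L

[CO3²⁻] = 0.434 μmol/L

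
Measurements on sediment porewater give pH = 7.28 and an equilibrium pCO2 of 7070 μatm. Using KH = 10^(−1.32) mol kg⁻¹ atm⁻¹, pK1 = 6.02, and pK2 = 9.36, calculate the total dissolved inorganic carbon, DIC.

DIC = 6.55 mmol/kg

[CO2*] = KH · pCO2 = 10^(−1.32) × 7070×10^-6 = 3.384×10^-4 mol/kg
α₀ = 1/(1 + K1/[H⁺] + K1K2/[H⁺]²) = 1/(1 + 10^+1.26 + 10^-0.82) = 0.05168
DIC = [CO2*]/α₀ = 3.384×10^-4 / 0.05168 = 6.55 mmol/kg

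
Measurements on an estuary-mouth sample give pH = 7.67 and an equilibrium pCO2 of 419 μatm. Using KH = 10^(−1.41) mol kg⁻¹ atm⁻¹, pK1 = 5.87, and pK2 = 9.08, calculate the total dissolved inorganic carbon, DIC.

DIC = 1.08 mmol/kg

[CO2*] = KH · pCO2 = 10^(−1.41) × 419×10^-6 = 1.630×10^-5 mol/kg
α₀ = 1/(1 + K1/[H⁺] + K1K2/[H⁺]²) = 1/(1 + 10^+1.80 + 10^+0.39) = 0.01503
DIC = [CO2*]/α₀ = 1.630×10^-5 / 0.01503 = 1.08 mmol/kg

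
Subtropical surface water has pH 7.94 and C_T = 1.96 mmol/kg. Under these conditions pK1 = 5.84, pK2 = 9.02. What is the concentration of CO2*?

[CO2*] = 14.3 μmol/kg

α₀ = 1 / (1 + K1/[H⁺] + K1K2/[H⁺]²) = 1 / (1 + 10^+2.10 + 10^+1.02)
   = 1 / (1 + 125.89 + 10.471) = 1/137.36 = 0.007280
[CO2*] = α₀ × DIC = 0.007280 × 1.96 = 0.0143 mmol/kg = 14.3 μmol/kg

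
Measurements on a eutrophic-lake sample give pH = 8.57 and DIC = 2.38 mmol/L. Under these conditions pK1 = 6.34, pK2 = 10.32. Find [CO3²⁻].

α₂ = 1 / (1 + [H⁺]/K2 + [H⁺]²/(K1K2)) = 1 / (1 + 10^+1.75 + 10^-0.48)
   = 1 / (1 + 56.234 + 0.33113) = 1/57.565 = 0.01737
[CO3²⁻] = α₂ × DIC = 0.01737 × 2.38 = 0.0413 mmol/L

[CO3²⁻] = 0.0413 mmol/L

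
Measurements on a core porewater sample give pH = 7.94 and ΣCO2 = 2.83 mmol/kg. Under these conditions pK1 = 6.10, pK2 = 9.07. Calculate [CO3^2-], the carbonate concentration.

[CO3²⁻] = 0.193 mmol/kg

α₂ = 1 / (1 + [H⁺]/K2 + [H⁺]²/(K1K2)) = 1 / (1 + 10^+1.13 + 10^-0.71)
   = 1 / (1 + 13.490 + 0.19498) = 1/14.685 = 0.06810
[CO3²⁻] = α₂ × DIC = 0.06810 × 2.83 = 0.193 mmol/kg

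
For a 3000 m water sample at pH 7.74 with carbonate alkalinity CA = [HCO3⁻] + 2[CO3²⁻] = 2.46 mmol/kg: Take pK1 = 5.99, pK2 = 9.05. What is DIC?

CA = [HCO3⁻] + 2[CO3²⁻] = (α₁ + 2α₂)·DIC
At pH 7.74: [H⁺]/K1 = 10^-1.75 = 0.017783, K2/[H⁺] = 10^-1.31 = 0.048978
α₁ = 1/(1 + 0.017783 + 0.048978) = 1/1.0668 = 0.9374; α₂ = α₁·K2/[H⁺] = 0.04591
α₁ + 2α₂ = 1.0292
DIC = CA / (α₁ + 2α₂) = 2.46 / 1.0292 = 2.39 mmol/kg

DIC = 2.39 mmol/kg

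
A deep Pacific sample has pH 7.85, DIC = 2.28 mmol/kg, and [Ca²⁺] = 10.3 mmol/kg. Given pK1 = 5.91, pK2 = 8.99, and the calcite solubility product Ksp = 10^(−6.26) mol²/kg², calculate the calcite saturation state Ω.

Ω = 2.86

α₂ = 1 / (1 + [H⁺]/K2 + [H⁺]²/(K1K2)) = 1 / (1 + 10^+1.14 + 10^-0.80)
   = 1 / (1 + 13.804 + 0.15849) = 1/14.962 = 0.06683
[CO3²⁻] = α₂ × DIC = 0.06683 × 2.28 = 0.1524 mmol/kg
Ksp = 10^(−6.26) = 5.495×10^-7
Ω = [Ca²⁺][CO3²⁻]/Ksp = (10.3×10^-3)(1.524×10^-4) / 5.495×10^-7 = 2.86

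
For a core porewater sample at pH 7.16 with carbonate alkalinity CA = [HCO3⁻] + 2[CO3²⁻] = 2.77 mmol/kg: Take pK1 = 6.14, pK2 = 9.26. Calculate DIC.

DIC = 3.01 mmol/kg

CA = [HCO3⁻] + 2[CO3²⁻] = (α₁ + 2α₂)·DIC
At pH 7.16: [H⁺]/K1 = 10^-1.02 = 0.095499, K2/[H⁺] = 10^-2.10 = 0.0079433
α₁ = 1/(1 + 0.095499 + 0.0079433) = 1/1.1034 = 0.9063; α₂ = α₁·K2/[H⁺] = 0.007199
α₁ + 2α₂ = 0.9207
DIC = CA / (α₁ + 2α₂) = 2.77 / 0.9207 = 3.01 mmol/kg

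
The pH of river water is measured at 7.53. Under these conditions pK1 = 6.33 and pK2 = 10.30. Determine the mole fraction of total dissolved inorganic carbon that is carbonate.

α₂ = 0.00159

α₂ = 1 / (1 + [H⁺]/K2 + [H⁺]²/(K1K2)) = 1 / (1 + 10^+2.77 + 10^+1.57)
   = 1 / (1 + 588.84 + 37.154) = 1/627.00 = 0.001595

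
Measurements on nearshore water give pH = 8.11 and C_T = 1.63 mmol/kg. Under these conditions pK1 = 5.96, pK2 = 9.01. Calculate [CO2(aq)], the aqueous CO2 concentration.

α₀ = 1 / (1 + K1/[H⁺] + K1K2/[H⁺]²) = 1 / (1 + 10^+2.15 + 10^+1.25)
   = 1 / (1 + 141.25 + 17.783) = 1/160.04 = 0.006249
[CO2*] = α₀ × DIC = 0.006249 × 1.63 = 0.0102 mmol/kg = 10.2 μmol/kg

[CO2*] = 10.2 μmol/kg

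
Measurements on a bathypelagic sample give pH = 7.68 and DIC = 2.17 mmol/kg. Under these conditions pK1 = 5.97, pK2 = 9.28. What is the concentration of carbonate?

[CO3²⁻] = 0.0522 mmol/kg

α₂ = 1 / (1 + [H⁺]/K2 + [H⁺]²/(K1K2)) = 1 / (1 + 10^+1.60 + 10^-0.11)
   = 1 / (1 + 39.811 + 0.77625) = 1/41.587 = 0.02405
[CO3²⁻] = α₂ × DIC = 0.02405 × 2.17 = 0.0522 mmol/kg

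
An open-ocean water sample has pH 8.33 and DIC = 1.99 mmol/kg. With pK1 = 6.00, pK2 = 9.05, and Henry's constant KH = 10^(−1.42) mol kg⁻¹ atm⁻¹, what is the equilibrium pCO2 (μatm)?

pCO2 = 205 μatm

α₀ = 1 / (1 + K1/[H⁺] + K1K2/[H⁺]²) = 1 / (1 + 10^+2.33 + 10^+1.61)
   = 1 / (1 + 213.80 + 40.738) = 1/255.53 = 0.003913
[CO2*] = α₀ × DIC = 0.003913 × 1.99 = 0.007788 mmol/kg = 7.788 μmol/kg
pCO2 = [CO2*]/KH = 7.788×10^-6 / 3.802×10^-2 = 205 μatm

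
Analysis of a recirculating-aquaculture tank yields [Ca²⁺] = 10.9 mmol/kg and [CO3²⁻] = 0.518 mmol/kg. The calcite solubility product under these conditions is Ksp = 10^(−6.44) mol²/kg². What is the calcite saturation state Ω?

Ω = 15.6

Ksp = 10^(−6.44) = 3.631×10^-7
Ω = [Ca²⁺][CO3²⁻]/Ksp = (10.9×10^-3)(0.518×10^-3) / 3.631×10^-7 = 15.6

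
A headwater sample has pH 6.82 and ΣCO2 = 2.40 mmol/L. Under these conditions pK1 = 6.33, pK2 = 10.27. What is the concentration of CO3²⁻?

α₂ = 1 / (1 + [H⁺]/K2 + [H⁺]²/(K1K2)) = 1 / (1 + 10^+3.45 + 10^+2.96)
   = 1 / (1 + 2818.4 + 912.01) = 1/3731.4 = 0.0002680
[CO3²⁻] = α₂ × DIC = 0.0002680 × 2.40 = 0.000643 mmol/L = 0.643 μmol/L

[CO3²⁻] = 0.643 μmol/L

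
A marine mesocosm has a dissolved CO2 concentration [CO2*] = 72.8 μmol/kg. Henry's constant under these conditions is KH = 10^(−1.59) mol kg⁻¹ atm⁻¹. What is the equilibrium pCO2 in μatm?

KH = 10^(−1.59) = 2.570×10^-2 mol kg⁻¹ atm⁻¹
pCO2 = [CO2*]/KH = 72.8×10^-6 / 2.570×10^-2 = 2.83×10^-3 atm = 2830 μatm

pCO2 = 2830 μatm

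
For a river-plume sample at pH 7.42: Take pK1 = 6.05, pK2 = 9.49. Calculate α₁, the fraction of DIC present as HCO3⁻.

α₁ = 0.951

α₁ = 1 / (1 + [H⁺]/K1 + K2/[H⁺]) = 1 / (1 + 10^-1.37 + 10^-2.07)
   = 1 / (1 + 0.042658 + 0.0085114) = 1/1.0512 = 0.9513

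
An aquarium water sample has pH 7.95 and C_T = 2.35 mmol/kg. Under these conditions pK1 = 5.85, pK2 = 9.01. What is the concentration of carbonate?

[CO3²⁻] = 0.187 mmol/kg

α₂ = 1 / (1 + [H⁺]/K2 + [H⁺]²/(K1K2)) = 1 / (1 + 10^+1.06 + 10^-1.04)
   = 1 / (1 + 11.482 + 0.091201) = 1/12.573 = 0.07954
[CO3²⁻] = α₂ × DIC = 0.07954 × 2.35 = 0.187 mmol/kg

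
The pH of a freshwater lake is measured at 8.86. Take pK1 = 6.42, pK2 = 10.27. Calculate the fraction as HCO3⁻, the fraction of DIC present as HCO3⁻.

α₁ = 0.959

α₁ = 1 / (1 + [H⁺]/K1 + K2/[H⁺]) = 1 / (1 + 10^-2.44 + 10^-1.41)
   = 1 / (1 + 0.0036308 + 0.038905) = 1/1.0425 = 0.9592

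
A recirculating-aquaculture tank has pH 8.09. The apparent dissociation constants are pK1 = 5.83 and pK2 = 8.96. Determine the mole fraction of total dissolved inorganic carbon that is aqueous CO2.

α₀ = 1 / (1 + K1/[H⁺] + K1K2/[H⁺]²) = 1 / (1 + 10^+2.26 + 10^+1.39)
   = 1 / (1 + 181.97 + 24.547) = 1/207.52 = 0.004819

α₀ = 0.00482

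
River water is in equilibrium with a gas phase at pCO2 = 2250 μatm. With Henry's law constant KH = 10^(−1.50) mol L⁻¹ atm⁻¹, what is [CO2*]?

[CO2*] = 71.2 μmol/L

KH = 10^(−1.50) = 3.162×10^-2 mol L⁻¹ atm⁻¹
[CO2*] = KH · pCO2 = 3.162×10^-2 × 2250×10^-6 atm = 7.12×10^-5 mol/L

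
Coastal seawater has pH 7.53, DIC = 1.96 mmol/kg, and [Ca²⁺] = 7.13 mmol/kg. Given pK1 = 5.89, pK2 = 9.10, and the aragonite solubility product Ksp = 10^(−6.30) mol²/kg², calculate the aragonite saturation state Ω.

α₂ = 1 / (1 + [H⁺]/K2 + [H⁺]²/(K1K2)) = 1 / (1 + 10^+1.57 + 10^-0.07)
   = 1 / (1 + 37.154 + 0.85114) = 1/39.005 = 0.02564
[CO3²⁻] = α₂ × DIC = 0.02564 × 1.96 = 0.05025 mmol/kg
Ksp = 10^(−6.30) = 5.012×10^-7
Ω = [Ca²⁺][CO3²⁻]/Ksp = (7.13×10^-3)(5.025×10^-5) / 5.012×10^-7 = 0.715

Ω = 0.715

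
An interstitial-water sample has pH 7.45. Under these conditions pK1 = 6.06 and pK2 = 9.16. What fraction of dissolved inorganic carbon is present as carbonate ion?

α₂ = 0.0184

α₂ = 1 / (1 + [H⁺]/K2 + [H⁺]²/(K1K2)) = 1 / (1 + 10^+1.71 + 10^+0.32)
   = 1 / (1 + 51.286 + 2.0893) = 1/54.375 = 0.01839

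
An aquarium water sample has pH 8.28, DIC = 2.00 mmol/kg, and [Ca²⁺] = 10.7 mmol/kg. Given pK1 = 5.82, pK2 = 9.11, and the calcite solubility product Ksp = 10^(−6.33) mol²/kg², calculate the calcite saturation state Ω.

α₂ = 1 / (1 + [H⁺]/K2 + [H⁺]²/(K1K2)) = 1 / (1 + 10^+0.83 + 10^-1.63)
   = 1 / (1 + 6.7608 + 0.023442) = 1/7.7843 = 0.1285
[CO3²⁻] = α₂ × DIC = 0.1285 × 2.00 = 0.2569 mmol/kg
Ksp = 10^(−6.33) = 4.677×10^-7
Ω = [Ca²⁺][CO3²⁻]/Ksp = (10.7×10^-3)(2.569×10^-4) / 4.677×10^-7 = 5.88

Ω = 5.88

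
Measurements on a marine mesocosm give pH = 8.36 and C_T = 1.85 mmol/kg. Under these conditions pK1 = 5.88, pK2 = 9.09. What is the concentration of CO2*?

α₀ = 1 / (1 + K1/[H⁺] + K1K2/[H⁺]²) = 1 / (1 + 10^+2.48 + 10^+1.75)
   = 1 / (1 + 302.00 + 56.234) = 1/359.23 = 0.002784
[CO2*] = α₀ × DIC = 0.002784 × 1.85 = 0.00515 mmol/kg = 5.15 μmol/kg

[CO2*] = 5.15 μmol/kg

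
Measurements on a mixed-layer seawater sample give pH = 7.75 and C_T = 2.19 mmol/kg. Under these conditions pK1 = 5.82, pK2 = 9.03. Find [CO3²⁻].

α₂ = 1 / (1 + [H⁺]/K2 + [H⁺]²/(K1K2)) = 1 / (1 + 10^+1.28 + 10^-0.65)
   = 1 / (1 + 19.055 + 0.22387) = 1/20.278 = 0.04931
[CO3²⁻] = α₂ × DIC = 0.04931 × 2.19 = 0.108 mmol/kg

[CO3²⁻] = 0.108 mmol/kg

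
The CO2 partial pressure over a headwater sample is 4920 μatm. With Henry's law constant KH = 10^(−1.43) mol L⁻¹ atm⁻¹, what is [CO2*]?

[CO2*] = 183 μmol/L

KH = 10^(−1.43) = 3.715×10^-2 mol L⁻¹ atm⁻¹
[CO2*] = KH · pCO2 = 3.715×10^-2 × 4920×10^-6 atm = 1.83×10^-4 mol/L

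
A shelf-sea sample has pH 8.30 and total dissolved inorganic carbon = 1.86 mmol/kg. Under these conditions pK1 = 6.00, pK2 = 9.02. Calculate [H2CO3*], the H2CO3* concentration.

[CO2*] = 7.80 μmol/kg

α₀ = 1 / (1 + K1/[H⁺] + K1K2/[H⁺]²) = 1 / (1 + 10^+2.30 + 10^+1.58)
   = 1 / (1 + 199.53 + 38.019) = 1/238.55 = 0.004192
[CO2*] = α₀ × DIC = 0.004192 × 1.86 = 0.00780 mmol/kg = 7.80 μmol/kg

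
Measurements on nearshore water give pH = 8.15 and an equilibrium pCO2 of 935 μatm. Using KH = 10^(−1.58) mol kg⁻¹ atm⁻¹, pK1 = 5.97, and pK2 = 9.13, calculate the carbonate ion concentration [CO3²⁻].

[CO3²⁻] = 0.390 mmol/kg

[CO2*] = KH · pCO2 = 10^(−1.58) × 935×10^-6 = 2.459×10^-5 mol/kg
α₀ = 1/(1 + K1/[H⁺] + K1K2/[H⁺]²) = 1/(1 + 10^+2.18 + 10^+1.20) = 0.005945
DIC = [CO2*]/α₀ = 2.459×10^-5 / 0.005945 = 4.137 mmol/kg
[CO3²⁻] = α₂·DIC; α₂ = 0.09422, so [CO3²⁻] = 0.09422 × 4.137 = 0.390 mmol/kg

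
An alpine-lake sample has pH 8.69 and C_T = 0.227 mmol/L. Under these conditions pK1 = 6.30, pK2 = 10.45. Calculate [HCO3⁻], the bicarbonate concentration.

α₁ = 1 / (1 + [H⁺]/K1 + K2/[H⁺]) = 1 / (1 + 10^-2.39 + 10^-1.76)
   = 1 / (1 + 0.0040738 + 0.017378) = 1/1.0215 = 0.9790
[HCO3⁻] = α₁ × DIC = 0.9790 × 0.227 = 0.222 mmol/L

[HCO3⁻] = 0.222 mmol/L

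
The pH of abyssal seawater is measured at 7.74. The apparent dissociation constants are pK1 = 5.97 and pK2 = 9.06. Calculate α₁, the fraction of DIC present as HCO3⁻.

α₁ = 0.939

α₁ = 1 / (1 + [H⁺]/K1 + K2/[H⁺]) = 1 / (1 + 10^-1.77 + 10^-1.32)
   = 1 / (1 + 0.016982 + 0.047863) = 1/1.0648 = 0.9391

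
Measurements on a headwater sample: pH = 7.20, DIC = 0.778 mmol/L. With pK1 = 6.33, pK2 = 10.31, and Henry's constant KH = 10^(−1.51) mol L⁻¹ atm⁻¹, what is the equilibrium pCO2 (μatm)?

pCO2 = 2990 μatm

α₀ = 1 / (1 + K1/[H⁺] + K1K2/[H⁺]²) = 1 / (1 + 10^+0.87 + 10^-2.24)
   = 1 / (1 + 7.4131 + 0.0057544) = 1/8.4189 = 0.1188
[CO2*] = α₀ × DIC = 0.1188 × 0.778 = 0.09241 mmol/L
pCO2 = [CO2*]/KH = 9.241×10^-5 / 3.090×10^-2 = 2990 μatm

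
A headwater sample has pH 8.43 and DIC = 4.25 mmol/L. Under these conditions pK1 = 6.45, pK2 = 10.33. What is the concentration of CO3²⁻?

[CO3²⁻] = 0.0523 mmol/L

α₂ = 1 / (1 + [H⁺]/K2 + [H⁺]²/(K1K2)) = 1 / (1 + 10^+1.90 + 10^-0.08)
   = 1 / (1 + 79.433 + 0.83176) = 1/81.265 = 0.01231
[CO3²⁻] = α₂ × DIC = 0.01231 × 4.25 = 0.0523 mmol/L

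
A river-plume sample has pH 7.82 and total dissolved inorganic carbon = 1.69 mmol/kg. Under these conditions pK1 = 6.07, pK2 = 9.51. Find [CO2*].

[CO2*] = 0.0289 mmol/kg

α₀ = 1 / (1 + K1/[H⁺] + K1K2/[H⁺]²) = 1 / (1 + 10^+1.75 + 10^+0.06)
   = 1 / (1 + 56.234 + 1.1482) = 1/58.382 = 0.01713
[CO2*] = α₀ × DIC = 0.01713 × 1.69 = 0.0289 mmol/kg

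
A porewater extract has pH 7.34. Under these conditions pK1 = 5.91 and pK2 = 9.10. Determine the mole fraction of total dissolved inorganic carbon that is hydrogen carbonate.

α₁ = 1 / (1 + [H⁺]/K1 + K2/[H⁺]) = 1 / (1 + 10^-1.43 + 10^-1.76)
   = 1 / (1 + 0.037154 + 0.017378) = 1/1.0545 = 0.9483

α₁ = 0.948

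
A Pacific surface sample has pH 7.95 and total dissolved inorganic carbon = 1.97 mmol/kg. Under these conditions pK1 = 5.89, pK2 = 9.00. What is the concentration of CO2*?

[CO2*] = 15.6 μmol/kg

α₀ = 1 / (1 + K1/[H⁺] + K1K2/[H⁺]²) = 1 / (1 + 10^+2.06 + 10^+1.01)
   = 1 / (1 + 114.82 + 10.233) = 1/126.05 = 0.007933
[CO2*] = α₀ × DIC = 0.007933 × 1.97 = 0.0156 mmol/kg = 15.6 μmol/kg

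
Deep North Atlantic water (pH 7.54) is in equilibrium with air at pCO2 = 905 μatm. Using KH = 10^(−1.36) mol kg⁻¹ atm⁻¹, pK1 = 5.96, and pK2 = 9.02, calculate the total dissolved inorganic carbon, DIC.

[CO2*] = KH · pCO2 = 10^(−1.36) × 905×10^-6 = 3.950×10^-5 mol/kg
α₀ = 1/(1 + K1/[H⁺] + K1K2/[H⁺]²) = 1/(1 + 10^+1.58 + 10^+0.10) = 0.02483
DIC = [CO2*]/α₀ = 3.950×10^-5 / 0.02483 = 1.59 mmol/kg

DIC = 1.59 mmol/kg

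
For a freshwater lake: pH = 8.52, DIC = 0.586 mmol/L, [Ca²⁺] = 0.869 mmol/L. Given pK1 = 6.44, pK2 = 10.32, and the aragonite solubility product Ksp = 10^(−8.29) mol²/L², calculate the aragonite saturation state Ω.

Ω = 1.54

α₂ = 1 / (1 + [H⁺]/K2 + [H⁺]²/(K1K2)) = 1 / (1 + 10^+1.80 + 10^-0.28)
   = 1 / (1 + 63.096 + 0.52481) = 1/64.621 = 0.01547
[CO3²⁻] = α₂ × DIC = 0.01547 × 0.586 = 0.009068 mmol/L = 9.068 μmol/L
Ksp = 10^(−8.29) = 5.129×10^-9
Ω = [Ca²⁺][CO3²⁻]/Ksp = (0.869×10^-3)(9.068×10^-6) / 5.129×10^-9 = 1.54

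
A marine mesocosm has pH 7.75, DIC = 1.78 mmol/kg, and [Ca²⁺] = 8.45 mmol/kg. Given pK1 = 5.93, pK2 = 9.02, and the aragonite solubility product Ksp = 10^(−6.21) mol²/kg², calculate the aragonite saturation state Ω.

Ω = 1.23

α₂ = 1 / (1 + [H⁺]/K2 + [H⁺]²/(K1K2)) = 1 / (1 + 10^+1.27 + 10^-0.55)
   = 1 / (1 + 18.621 + 0.28184) = 1/19.903 = 0.05024
[CO3²⁻] = α₂ × DIC = 0.05024 × 1.78 = 0.08944 mmol/kg
Ksp = 10^(−6.21) = 6.166×10^-7
Ω = [Ca²⁺][CO3²⁻]/Ksp = (8.45×10^-3)(8.944×10^-5) / 6.166×10^-7 = 1.23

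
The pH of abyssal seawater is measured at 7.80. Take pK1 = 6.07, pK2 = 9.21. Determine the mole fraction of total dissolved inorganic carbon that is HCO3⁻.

α₁ = 0.946

α₁ = 1 / (1 + [H⁺]/K1 + K2/[H⁺]) = 1 / (1 + 10^-1.73 + 10^-1.41)
   = 1 / (1 + 0.018621 + 0.038905) = 1/1.0575 = 0.9456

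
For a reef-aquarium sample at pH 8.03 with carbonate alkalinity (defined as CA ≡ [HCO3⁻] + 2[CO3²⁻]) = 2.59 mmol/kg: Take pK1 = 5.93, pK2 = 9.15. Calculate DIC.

DIC = 2.44 mmol/kg

CA = [HCO3⁻] + 2[CO3²⁻] = (α₁ + 2α₂)·DIC
At pH 8.03: [H⁺]/K1 = 10^-2.10 = 0.0079433, K2/[H⁺] = 10^-1.12 = 0.075858
α₁ = 1/(1 + 0.0079433 + 0.075858) = 1/1.0838 = 0.9227; α₂ = α₁·K2/[H⁺] = 0.06999
α₁ + 2α₂ = 1.0627
DIC = CA / (α₁ + 2α₂) = 2.59 / 1.0627 = 2.44 mmol/kg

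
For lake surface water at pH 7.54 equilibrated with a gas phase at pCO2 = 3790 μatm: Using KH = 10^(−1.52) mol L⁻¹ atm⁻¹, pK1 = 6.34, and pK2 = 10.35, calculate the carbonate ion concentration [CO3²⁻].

[CO3²⁻] = 2.81 μmol/L

[CO2*] = KH · pCO2 = 10^(−1.52) × 3790×10^-6 = 1.145×10^-4 mol/L
α₀ = 1/(1 + K1/[H⁺] + K1K2/[H⁺]²) = 1/(1 + 10^+1.20 + 10^-1.61) = 0.05926
DIC = [CO2*]/α₀ = 1.145×10^-4 / 0.05926 = 1.931 mmol/L
[CO3²⁻] = α₂·DIC; α₂ = 0.001455, so [CO3²⁻] = 0.001455 × 1.931 = 0.00281 mmol/L = 2.81 μmol/L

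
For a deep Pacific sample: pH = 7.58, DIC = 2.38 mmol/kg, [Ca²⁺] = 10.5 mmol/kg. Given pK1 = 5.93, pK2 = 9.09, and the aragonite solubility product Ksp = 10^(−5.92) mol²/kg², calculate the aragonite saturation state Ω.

α₂ = 1 / (1 + [H⁺]/K2 + [H⁺]²/(K1K2)) = 1 / (1 + 10^+1.51 + 10^-0.14)
   = 1 / (1 + 32.359 + 0.72444) = 1/34.084 = 0.02934
[CO3²⁻] = α₂ × DIC = 0.02934 × 2.38 = 0.06983 mmol/kg
Ksp = 10^(−5.92) = 1.202×10^-6
Ω = [Ca²⁺][CO3²⁻]/Ksp = (10.5×10^-3)(6.983×10^-5) / 1.202×10^-6 = 0.610

Ω = 0.610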